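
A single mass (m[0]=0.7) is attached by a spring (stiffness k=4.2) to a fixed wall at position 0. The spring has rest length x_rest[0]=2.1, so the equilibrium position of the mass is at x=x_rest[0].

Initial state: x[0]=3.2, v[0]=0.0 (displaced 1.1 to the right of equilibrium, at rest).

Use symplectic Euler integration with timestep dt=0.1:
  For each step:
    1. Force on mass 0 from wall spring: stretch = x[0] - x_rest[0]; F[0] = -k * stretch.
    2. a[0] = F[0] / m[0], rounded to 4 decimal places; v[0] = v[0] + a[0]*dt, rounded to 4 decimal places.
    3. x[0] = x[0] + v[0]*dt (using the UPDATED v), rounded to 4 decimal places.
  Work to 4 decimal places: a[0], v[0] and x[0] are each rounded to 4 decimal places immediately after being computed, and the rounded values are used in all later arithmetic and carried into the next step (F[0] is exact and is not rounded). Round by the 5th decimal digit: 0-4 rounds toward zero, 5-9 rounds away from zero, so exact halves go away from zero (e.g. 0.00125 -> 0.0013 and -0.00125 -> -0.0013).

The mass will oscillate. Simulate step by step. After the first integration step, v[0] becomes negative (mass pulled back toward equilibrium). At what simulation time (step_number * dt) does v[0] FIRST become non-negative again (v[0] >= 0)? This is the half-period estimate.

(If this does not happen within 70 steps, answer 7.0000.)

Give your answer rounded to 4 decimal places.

Step 0: x=[3.2000] v=[0.0000]
Step 1: x=[3.1340] v=[-0.6600]
Step 2: x=[3.0060] v=[-1.2804]
Step 3: x=[2.8236] v=[-1.8240]
Step 4: x=[2.5978] v=[-2.2582]
Step 5: x=[2.3421] v=[-2.5569]
Step 6: x=[2.0719] v=[-2.7022]
Step 7: x=[1.8034] v=[-2.6853]
Step 8: x=[1.5527] v=[-2.5073]
Step 9: x=[1.3348] v=[-2.1789]
Step 10: x=[1.1628] v=[-1.7198]
Step 11: x=[1.0471] v=[-1.1575]
Step 12: x=[0.9945] v=[-0.5258]
Step 13: x=[1.0083] v=[0.1375]
First v>=0 after going negative at step 13, time=1.3000

Answer: 1.3000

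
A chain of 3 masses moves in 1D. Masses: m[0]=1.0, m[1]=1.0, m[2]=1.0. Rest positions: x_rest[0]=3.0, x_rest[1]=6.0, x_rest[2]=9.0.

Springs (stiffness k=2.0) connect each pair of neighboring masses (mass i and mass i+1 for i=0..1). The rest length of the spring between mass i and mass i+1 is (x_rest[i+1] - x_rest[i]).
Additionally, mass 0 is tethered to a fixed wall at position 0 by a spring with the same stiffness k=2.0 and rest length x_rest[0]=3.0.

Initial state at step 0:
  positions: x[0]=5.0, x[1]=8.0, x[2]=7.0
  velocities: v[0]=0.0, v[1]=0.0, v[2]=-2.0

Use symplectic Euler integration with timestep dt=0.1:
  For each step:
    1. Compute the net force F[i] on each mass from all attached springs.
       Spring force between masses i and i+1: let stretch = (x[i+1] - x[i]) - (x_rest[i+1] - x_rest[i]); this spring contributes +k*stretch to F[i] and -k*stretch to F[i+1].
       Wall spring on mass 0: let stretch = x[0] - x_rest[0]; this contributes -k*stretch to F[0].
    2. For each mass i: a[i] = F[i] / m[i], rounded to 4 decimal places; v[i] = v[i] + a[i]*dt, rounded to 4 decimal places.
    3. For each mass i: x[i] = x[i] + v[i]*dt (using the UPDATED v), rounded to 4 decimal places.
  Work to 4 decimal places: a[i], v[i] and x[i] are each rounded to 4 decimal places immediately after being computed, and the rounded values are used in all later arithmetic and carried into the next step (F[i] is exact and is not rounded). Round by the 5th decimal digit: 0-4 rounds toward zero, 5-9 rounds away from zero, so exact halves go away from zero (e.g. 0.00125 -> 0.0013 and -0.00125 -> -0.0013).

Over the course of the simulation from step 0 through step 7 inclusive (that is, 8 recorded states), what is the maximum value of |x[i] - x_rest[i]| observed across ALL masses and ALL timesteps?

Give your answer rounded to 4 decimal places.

Step 0: x=[5.0000 8.0000 7.0000] v=[0.0000 0.0000 -2.0000]
Step 1: x=[4.9600 7.9200 6.8800] v=[-0.4000 -0.8000 -1.2000]
Step 2: x=[4.8800 7.7600 6.8408] v=[-0.8000 -1.6000 -0.3920]
Step 3: x=[4.7600 7.5240 6.8800] v=[-1.2000 -2.3598 0.3918]
Step 4: x=[4.6001 7.2199 6.9921] v=[-1.5992 -3.0414 1.1206]
Step 5: x=[4.4006 6.8588 7.1687] v=[-1.9953 -3.6109 1.7662]
Step 6: x=[4.1622 6.4547 7.3991] v=[-2.3838 -4.0406 2.3042]
Step 7: x=[3.8864 6.0237 7.6706] v=[-2.7577 -4.3102 2.7153]
Max displacement = 2.1592

Answer: 2.1592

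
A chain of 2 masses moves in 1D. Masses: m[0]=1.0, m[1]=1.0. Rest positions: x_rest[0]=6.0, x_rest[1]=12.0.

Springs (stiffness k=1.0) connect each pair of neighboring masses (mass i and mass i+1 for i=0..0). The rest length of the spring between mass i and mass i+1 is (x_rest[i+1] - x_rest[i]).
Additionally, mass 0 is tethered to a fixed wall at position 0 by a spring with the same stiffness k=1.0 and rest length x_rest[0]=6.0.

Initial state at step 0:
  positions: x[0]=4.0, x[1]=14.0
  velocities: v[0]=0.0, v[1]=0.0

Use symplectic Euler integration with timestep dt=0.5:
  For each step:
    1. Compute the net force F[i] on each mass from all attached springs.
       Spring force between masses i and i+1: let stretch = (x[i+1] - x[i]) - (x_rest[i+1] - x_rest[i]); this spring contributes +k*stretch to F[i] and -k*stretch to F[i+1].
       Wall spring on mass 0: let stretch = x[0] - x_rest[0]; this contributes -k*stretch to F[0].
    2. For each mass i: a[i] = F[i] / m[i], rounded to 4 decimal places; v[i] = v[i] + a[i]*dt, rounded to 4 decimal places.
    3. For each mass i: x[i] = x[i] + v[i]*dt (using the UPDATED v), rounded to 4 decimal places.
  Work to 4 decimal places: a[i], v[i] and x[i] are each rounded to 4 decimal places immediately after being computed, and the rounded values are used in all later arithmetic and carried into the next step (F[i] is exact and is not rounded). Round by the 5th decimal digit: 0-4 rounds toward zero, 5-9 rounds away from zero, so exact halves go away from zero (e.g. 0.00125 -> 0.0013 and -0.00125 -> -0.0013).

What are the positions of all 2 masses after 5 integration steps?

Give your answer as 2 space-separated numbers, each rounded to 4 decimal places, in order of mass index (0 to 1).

Step 0: x=[4.0000 14.0000] v=[0.0000 0.0000]
Step 1: x=[5.5000 13.0000] v=[3.0000 -2.0000]
Step 2: x=[7.5000 11.6250] v=[4.0000 -2.7500]
Step 3: x=[8.6563 10.7188] v=[2.3125 -1.8125]
Step 4: x=[8.1641 10.7970] v=[-0.9844 0.1563]
Step 5: x=[6.2891 11.7170] v=[-3.7500 1.8399]

Answer: 6.2891 11.7170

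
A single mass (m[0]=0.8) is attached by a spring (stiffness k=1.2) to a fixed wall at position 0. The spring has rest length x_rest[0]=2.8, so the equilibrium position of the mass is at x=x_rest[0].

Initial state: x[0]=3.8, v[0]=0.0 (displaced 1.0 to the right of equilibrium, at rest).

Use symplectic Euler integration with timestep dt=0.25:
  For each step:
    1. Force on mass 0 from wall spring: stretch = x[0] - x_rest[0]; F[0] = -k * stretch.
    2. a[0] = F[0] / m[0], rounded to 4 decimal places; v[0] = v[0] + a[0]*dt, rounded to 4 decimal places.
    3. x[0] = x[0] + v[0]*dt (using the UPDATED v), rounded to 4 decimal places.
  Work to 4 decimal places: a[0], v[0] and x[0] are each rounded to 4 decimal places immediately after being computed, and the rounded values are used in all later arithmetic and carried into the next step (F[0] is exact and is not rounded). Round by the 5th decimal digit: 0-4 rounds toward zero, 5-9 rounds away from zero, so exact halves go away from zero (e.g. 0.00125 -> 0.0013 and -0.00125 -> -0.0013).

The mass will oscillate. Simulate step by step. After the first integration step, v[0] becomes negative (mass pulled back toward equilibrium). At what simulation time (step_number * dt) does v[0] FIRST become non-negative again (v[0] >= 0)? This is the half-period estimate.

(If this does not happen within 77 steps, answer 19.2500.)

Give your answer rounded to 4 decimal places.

Answer: 2.7500

Derivation:
Step 0: x=[3.8000] v=[0.0000]
Step 1: x=[3.7063] v=[-0.3750]
Step 2: x=[3.5276] v=[-0.7149]
Step 3: x=[3.2807] v=[-0.9878]
Step 4: x=[2.9887] v=[-1.1681]
Step 5: x=[2.6790] v=[-1.2389]
Step 6: x=[2.3806] v=[-1.1935]
Step 7: x=[2.1216] v=[-1.0362]
Step 8: x=[1.9262] v=[-0.7818]
Step 9: x=[1.8127] v=[-0.4541]
Step 10: x=[1.7917] v=[-0.0839]
Step 11: x=[1.8653] v=[0.2942]
First v>=0 after going negative at step 11, time=2.7500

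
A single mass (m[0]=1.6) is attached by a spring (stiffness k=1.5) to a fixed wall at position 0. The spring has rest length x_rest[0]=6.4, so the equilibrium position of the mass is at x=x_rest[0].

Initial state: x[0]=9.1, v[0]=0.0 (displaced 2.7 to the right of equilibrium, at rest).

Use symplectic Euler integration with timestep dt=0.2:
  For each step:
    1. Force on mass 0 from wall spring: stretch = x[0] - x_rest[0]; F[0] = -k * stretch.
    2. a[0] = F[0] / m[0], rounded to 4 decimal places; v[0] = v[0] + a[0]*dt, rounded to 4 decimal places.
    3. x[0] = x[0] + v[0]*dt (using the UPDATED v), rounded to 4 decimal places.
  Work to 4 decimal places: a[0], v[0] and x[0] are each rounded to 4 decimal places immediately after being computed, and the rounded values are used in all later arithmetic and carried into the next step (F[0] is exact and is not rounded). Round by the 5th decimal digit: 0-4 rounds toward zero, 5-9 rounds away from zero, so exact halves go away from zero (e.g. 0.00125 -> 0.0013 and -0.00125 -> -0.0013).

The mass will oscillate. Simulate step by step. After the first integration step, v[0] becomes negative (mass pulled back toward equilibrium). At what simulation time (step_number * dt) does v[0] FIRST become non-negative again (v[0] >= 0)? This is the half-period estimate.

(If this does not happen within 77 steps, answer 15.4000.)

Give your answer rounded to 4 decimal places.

Answer: 3.4000

Derivation:
Step 0: x=[9.1000] v=[0.0000]
Step 1: x=[8.9987] v=[-0.5063]
Step 2: x=[8.8000] v=[-0.9936]
Step 3: x=[8.5113] v=[-1.4436]
Step 4: x=[8.1434] v=[-1.8395]
Step 5: x=[7.7101] v=[-2.1664]
Step 6: x=[7.2277] v=[-2.4120]
Step 7: x=[6.7143] v=[-2.5672]
Step 8: x=[6.1891] v=[-2.6261]
Step 9: x=[5.6718] v=[-2.5866]
Step 10: x=[5.1818] v=[-2.4501]
Step 11: x=[4.7375] v=[-2.2217]
Step 12: x=[4.3555] v=[-1.9100]
Step 13: x=[4.0502] v=[-1.5267]
Step 14: x=[3.8330] v=[-1.0861]
Step 15: x=[3.7120] v=[-0.6048]
Step 16: x=[3.6918] v=[-0.1008]
Step 17: x=[3.7732] v=[0.4070]
First v>=0 after going negative at step 17, time=3.4000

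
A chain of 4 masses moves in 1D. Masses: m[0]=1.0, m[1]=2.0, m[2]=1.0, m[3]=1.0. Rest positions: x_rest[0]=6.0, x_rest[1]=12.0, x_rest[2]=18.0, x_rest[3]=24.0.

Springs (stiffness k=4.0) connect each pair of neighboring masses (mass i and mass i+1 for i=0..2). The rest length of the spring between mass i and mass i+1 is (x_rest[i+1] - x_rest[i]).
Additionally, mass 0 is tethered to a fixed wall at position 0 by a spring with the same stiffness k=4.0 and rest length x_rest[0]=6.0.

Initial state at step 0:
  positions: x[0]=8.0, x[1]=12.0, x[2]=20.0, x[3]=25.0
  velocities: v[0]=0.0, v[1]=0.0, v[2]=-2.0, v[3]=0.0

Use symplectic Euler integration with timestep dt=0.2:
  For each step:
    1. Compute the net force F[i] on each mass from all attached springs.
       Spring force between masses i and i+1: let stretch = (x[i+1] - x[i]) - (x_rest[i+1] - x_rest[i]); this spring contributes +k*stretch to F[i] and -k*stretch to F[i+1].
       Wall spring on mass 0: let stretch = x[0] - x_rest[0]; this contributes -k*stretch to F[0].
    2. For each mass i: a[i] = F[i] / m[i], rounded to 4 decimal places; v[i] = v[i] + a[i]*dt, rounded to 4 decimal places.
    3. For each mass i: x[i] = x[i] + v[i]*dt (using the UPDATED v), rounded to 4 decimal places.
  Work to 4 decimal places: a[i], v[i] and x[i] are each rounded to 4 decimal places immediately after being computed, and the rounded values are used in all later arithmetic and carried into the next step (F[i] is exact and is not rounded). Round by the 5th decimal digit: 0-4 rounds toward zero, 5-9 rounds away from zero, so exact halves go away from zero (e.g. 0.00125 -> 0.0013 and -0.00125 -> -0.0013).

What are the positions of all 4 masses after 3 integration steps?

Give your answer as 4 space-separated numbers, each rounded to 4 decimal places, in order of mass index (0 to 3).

Answer: 5.3304 13.1648 17.4150 25.2760

Derivation:
Step 0: x=[8.0000 12.0000 20.0000 25.0000] v=[0.0000 0.0000 -2.0000 0.0000]
Step 1: x=[7.3600 12.3200 19.1200 25.1600] v=[-3.2000 1.6000 -4.4000 0.8000]
Step 2: x=[6.3360 12.7872 18.1184 25.3136] v=[-5.1200 2.3360 -5.0080 0.7680]
Step 3: x=[5.3304 13.1648 17.4150 25.2760] v=[-5.0278 1.8880 -3.5168 -0.1882]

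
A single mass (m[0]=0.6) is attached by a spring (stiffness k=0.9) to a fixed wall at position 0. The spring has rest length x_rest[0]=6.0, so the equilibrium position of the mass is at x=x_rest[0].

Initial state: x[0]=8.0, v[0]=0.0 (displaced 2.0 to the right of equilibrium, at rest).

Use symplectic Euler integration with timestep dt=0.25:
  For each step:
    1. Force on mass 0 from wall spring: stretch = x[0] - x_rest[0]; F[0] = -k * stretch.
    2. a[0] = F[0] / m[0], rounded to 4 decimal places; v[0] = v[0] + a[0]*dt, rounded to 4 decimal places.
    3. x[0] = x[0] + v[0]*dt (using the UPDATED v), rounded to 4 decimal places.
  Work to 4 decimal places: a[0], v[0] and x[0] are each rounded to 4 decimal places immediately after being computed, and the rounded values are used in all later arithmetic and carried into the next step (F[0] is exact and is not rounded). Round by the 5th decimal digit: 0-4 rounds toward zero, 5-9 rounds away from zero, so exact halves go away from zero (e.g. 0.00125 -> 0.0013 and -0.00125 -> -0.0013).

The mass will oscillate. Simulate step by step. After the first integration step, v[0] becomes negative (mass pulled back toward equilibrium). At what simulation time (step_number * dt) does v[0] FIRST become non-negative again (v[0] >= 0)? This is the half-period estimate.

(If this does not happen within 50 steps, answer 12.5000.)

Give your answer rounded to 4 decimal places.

Answer: 2.7500

Derivation:
Step 0: x=[8.0000] v=[0.0000]
Step 1: x=[7.8125] v=[-0.7500]
Step 2: x=[7.4551] v=[-1.4297]
Step 3: x=[6.9613] v=[-1.9754]
Step 4: x=[6.3773] v=[-2.3359]
Step 5: x=[5.7580] v=[-2.4774]
Step 6: x=[5.1613] v=[-2.3867]
Step 7: x=[4.6433] v=[-2.0722]
Step 8: x=[4.2525] v=[-1.5634]
Step 9: x=[4.0255] v=[-0.9081]
Step 10: x=[3.9836] v=[-0.1677]
Step 11: x=[4.1307] v=[0.5885]
First v>=0 after going negative at step 11, time=2.7500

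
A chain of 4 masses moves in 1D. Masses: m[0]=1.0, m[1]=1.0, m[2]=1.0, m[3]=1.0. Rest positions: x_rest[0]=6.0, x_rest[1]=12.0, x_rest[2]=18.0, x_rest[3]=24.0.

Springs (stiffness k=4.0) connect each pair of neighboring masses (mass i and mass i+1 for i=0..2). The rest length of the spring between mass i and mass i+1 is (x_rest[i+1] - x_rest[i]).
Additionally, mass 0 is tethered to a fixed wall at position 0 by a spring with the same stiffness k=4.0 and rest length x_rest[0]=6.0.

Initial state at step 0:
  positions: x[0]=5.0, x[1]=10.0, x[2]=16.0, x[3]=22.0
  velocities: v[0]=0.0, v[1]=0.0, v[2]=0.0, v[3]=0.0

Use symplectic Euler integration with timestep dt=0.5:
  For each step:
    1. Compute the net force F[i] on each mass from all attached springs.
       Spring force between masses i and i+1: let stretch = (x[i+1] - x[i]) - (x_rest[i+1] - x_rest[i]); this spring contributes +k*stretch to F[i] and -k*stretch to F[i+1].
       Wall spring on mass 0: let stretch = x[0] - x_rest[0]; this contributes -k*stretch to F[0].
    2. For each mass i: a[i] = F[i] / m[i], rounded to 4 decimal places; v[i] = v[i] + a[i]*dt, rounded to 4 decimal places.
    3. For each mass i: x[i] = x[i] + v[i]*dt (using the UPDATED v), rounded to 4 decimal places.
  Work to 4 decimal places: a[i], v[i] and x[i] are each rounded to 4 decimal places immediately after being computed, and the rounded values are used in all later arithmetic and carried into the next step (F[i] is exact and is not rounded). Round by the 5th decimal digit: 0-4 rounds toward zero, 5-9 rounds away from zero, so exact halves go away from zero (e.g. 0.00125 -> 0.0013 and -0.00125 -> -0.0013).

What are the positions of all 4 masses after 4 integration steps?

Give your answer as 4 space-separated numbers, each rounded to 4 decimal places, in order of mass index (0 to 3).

Step 0: x=[5.0000 10.0000 16.0000 22.0000] v=[0.0000 0.0000 0.0000 0.0000]
Step 1: x=[5.0000 11.0000 16.0000 22.0000] v=[0.0000 2.0000 0.0000 0.0000]
Step 2: x=[6.0000 11.0000 17.0000 22.0000] v=[2.0000 0.0000 2.0000 0.0000]
Step 3: x=[6.0000 12.0000 17.0000 23.0000] v=[0.0000 2.0000 0.0000 2.0000]
Step 4: x=[6.0000 12.0000 18.0000 24.0000] v=[0.0000 0.0000 2.0000 2.0000]

Answer: 6.0000 12.0000 18.0000 24.0000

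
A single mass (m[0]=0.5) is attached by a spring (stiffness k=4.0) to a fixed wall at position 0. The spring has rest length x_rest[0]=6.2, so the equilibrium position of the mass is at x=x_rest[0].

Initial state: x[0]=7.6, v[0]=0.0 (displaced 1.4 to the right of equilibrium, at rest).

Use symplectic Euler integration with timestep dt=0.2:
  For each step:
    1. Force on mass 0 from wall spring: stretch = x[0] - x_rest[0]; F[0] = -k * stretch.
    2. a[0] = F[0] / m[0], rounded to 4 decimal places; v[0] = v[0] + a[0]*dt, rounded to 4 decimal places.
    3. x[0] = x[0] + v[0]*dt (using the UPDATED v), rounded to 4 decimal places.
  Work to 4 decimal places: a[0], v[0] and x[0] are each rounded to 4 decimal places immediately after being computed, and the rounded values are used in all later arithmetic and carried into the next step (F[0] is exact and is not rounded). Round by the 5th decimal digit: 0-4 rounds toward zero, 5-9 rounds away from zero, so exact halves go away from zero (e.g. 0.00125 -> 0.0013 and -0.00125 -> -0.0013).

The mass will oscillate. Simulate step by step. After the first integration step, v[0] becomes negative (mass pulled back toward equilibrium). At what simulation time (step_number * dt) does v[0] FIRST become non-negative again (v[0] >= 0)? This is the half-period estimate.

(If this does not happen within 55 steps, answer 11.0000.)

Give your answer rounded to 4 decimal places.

Step 0: x=[7.6000] v=[0.0000]
Step 1: x=[7.1520] v=[-2.2400]
Step 2: x=[6.3994] v=[-3.7632]
Step 3: x=[5.5830] v=[-4.0822]
Step 4: x=[4.9640] v=[-3.0950]
Step 5: x=[4.7405] v=[-1.1174]
Step 6: x=[4.9841] v=[1.2178]
First v>=0 after going negative at step 6, time=1.2000

Answer: 1.2000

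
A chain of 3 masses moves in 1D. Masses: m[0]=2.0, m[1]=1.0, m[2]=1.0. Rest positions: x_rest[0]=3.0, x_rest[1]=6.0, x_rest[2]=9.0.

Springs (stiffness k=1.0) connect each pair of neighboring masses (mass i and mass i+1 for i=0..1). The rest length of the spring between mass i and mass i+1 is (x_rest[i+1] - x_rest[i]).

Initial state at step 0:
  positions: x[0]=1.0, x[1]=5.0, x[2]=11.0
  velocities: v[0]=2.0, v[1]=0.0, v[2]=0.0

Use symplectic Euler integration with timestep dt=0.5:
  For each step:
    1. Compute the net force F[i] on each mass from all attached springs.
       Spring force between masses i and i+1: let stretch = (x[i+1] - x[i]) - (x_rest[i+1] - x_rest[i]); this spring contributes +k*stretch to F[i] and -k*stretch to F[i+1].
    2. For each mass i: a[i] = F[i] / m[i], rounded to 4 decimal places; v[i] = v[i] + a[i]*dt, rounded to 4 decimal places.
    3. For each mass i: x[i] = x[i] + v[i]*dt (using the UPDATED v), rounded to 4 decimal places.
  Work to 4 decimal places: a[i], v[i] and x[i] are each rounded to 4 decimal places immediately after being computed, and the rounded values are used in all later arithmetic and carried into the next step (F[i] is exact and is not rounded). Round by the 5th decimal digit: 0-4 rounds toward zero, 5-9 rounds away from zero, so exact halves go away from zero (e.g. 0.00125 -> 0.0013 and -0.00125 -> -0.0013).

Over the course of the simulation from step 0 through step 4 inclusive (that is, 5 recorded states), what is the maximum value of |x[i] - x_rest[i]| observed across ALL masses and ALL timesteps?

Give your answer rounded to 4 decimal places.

Answer: 2.6064

Derivation:
Step 0: x=[1.0000 5.0000 11.0000] v=[2.0000 0.0000 0.0000]
Step 1: x=[2.1250 5.5000 10.2500] v=[2.2500 1.0000 -1.5000]
Step 2: x=[3.2969 6.3438 9.0625] v=[2.3438 1.6875 -2.3750]
Step 3: x=[4.4747 7.1055 7.9453] v=[2.3556 1.5234 -2.2344]
Step 4: x=[5.6064 7.4195 7.3682] v=[2.2633 0.6279 -1.1543]
Max displacement = 2.6064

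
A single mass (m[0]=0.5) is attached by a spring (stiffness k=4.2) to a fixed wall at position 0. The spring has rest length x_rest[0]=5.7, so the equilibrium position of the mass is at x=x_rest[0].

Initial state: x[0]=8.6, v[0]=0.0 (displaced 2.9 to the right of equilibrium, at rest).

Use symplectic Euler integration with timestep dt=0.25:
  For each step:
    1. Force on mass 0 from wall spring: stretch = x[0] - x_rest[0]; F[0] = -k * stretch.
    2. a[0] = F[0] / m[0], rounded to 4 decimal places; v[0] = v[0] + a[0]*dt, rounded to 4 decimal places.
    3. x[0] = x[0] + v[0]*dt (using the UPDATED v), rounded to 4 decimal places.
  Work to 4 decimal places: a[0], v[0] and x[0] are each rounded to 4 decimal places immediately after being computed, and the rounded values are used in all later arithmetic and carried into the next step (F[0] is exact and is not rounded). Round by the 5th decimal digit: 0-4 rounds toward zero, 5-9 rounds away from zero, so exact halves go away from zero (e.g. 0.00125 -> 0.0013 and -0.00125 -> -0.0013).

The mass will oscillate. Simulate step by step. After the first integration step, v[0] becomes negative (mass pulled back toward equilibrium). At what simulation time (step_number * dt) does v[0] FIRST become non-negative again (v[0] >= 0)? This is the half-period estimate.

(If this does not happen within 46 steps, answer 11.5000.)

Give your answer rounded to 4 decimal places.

Step 0: x=[8.6000] v=[0.0000]
Step 1: x=[7.0775] v=[-6.0900]
Step 2: x=[4.8318] v=[-8.9828]
Step 3: x=[3.0419] v=[-7.1596]
Step 4: x=[2.6475] v=[-1.5776]
Step 5: x=[3.8557] v=[4.8327]
First v>=0 after going negative at step 5, time=1.2500

Answer: 1.2500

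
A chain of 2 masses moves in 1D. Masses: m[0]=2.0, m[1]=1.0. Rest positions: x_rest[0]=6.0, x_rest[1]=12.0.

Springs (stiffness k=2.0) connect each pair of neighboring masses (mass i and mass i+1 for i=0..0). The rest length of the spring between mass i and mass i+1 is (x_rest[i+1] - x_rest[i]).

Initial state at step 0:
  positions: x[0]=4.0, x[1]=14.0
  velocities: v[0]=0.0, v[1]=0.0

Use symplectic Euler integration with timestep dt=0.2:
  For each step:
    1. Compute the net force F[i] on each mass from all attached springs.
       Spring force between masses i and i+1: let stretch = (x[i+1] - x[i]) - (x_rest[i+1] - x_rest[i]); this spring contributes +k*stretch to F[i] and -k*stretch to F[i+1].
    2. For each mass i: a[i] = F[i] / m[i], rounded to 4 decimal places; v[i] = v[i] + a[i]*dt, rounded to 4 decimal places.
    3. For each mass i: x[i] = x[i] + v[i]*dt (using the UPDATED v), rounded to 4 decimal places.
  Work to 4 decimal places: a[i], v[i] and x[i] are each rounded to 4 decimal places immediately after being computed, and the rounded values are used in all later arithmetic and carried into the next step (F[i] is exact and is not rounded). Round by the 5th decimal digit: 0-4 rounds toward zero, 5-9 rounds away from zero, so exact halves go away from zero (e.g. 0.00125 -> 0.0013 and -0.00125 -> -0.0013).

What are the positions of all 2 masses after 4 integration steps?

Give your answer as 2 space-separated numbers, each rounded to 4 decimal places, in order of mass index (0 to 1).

Answer: 5.3278 11.3443

Derivation:
Step 0: x=[4.0000 14.0000] v=[0.0000 0.0000]
Step 1: x=[4.1600 13.6800] v=[0.8000 -1.6000]
Step 2: x=[4.4608 13.0784] v=[1.5040 -3.0080]
Step 3: x=[4.8663 12.2674] v=[2.0275 -4.0550]
Step 4: x=[5.3278 11.3443] v=[2.3077 -4.6154]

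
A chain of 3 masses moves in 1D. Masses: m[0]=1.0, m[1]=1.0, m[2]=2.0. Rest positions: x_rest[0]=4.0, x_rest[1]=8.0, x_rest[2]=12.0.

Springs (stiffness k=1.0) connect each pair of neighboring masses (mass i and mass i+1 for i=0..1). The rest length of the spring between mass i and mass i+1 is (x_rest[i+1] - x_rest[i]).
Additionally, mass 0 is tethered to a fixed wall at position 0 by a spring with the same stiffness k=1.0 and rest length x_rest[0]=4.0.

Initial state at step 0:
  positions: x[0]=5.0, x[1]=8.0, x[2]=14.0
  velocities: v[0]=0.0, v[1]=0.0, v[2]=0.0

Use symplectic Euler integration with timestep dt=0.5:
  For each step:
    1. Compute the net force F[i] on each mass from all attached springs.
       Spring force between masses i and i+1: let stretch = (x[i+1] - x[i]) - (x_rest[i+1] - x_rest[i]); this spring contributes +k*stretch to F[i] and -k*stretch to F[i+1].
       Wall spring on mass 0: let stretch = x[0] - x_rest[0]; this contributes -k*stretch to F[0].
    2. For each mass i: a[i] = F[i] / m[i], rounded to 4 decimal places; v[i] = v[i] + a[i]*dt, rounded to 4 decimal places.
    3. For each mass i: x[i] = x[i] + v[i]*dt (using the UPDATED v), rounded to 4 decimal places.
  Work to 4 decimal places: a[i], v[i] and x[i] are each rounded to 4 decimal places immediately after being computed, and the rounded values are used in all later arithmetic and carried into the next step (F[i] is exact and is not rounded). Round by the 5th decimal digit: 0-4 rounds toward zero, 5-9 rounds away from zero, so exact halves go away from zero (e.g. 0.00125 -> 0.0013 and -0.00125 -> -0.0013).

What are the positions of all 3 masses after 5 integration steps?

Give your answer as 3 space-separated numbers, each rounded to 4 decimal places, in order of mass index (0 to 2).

Step 0: x=[5.0000 8.0000 14.0000] v=[0.0000 0.0000 0.0000]
Step 1: x=[4.5000 8.7500 13.7500] v=[-1.0000 1.5000 -0.5000]
Step 2: x=[3.9375 9.6875 13.3750] v=[-1.1250 1.8750 -0.7500]
Step 3: x=[3.8281 10.1094 13.0391] v=[-0.2188 0.8438 -0.6719]
Step 4: x=[4.3320 9.6934 12.8370] v=[1.0078 -0.8320 -0.4043]
Step 5: x=[5.0933 8.7230 12.7419] v=[1.5225 -1.9409 -0.1902]

Answer: 5.0933 8.7230 12.7419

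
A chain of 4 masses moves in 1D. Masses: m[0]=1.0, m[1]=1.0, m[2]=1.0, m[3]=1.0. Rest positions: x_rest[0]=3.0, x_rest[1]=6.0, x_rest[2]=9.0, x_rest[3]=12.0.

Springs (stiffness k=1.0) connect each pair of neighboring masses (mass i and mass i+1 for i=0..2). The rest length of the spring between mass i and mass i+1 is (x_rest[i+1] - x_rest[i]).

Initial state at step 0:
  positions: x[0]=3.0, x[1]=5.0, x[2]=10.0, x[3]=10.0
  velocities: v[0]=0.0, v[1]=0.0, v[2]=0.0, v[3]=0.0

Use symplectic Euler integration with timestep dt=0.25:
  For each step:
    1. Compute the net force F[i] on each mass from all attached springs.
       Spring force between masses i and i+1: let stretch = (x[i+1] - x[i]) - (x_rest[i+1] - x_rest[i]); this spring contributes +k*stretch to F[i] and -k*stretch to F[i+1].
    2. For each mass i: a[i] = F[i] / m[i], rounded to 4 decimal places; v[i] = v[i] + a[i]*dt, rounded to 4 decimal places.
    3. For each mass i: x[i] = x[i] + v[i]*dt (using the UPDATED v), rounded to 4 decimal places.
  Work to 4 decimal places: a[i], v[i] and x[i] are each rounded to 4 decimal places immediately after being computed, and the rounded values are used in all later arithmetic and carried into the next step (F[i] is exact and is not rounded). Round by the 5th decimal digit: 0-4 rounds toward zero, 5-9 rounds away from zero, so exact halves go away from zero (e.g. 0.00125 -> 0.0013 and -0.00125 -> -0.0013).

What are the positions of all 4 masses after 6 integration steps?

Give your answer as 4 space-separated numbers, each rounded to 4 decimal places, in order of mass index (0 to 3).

Step 0: x=[3.0000 5.0000 10.0000 10.0000] v=[0.0000 0.0000 0.0000 0.0000]
Step 1: x=[2.9375 5.1875 9.6875 10.1875] v=[-0.2500 0.7500 -1.2500 0.7500]
Step 2: x=[2.8281 5.5156 9.1250 10.5313] v=[-0.4375 1.3125 -2.2500 1.3750]
Step 3: x=[2.6992 5.9014 8.4248 10.9747] v=[-0.5156 1.5430 -2.8008 1.7734]
Step 4: x=[2.5829 6.2447 7.7263 11.4462] v=[-0.4651 1.3733 -2.7942 1.8859]
Step 5: x=[2.5080 6.4518 7.1677 11.8727] v=[-0.2997 0.8283 -2.2346 1.7059]
Step 6: x=[2.4921 6.4571 6.8584 12.1926] v=[-0.0638 0.0213 -1.2373 1.2797]

Answer: 2.4921 6.4571 6.8584 12.1926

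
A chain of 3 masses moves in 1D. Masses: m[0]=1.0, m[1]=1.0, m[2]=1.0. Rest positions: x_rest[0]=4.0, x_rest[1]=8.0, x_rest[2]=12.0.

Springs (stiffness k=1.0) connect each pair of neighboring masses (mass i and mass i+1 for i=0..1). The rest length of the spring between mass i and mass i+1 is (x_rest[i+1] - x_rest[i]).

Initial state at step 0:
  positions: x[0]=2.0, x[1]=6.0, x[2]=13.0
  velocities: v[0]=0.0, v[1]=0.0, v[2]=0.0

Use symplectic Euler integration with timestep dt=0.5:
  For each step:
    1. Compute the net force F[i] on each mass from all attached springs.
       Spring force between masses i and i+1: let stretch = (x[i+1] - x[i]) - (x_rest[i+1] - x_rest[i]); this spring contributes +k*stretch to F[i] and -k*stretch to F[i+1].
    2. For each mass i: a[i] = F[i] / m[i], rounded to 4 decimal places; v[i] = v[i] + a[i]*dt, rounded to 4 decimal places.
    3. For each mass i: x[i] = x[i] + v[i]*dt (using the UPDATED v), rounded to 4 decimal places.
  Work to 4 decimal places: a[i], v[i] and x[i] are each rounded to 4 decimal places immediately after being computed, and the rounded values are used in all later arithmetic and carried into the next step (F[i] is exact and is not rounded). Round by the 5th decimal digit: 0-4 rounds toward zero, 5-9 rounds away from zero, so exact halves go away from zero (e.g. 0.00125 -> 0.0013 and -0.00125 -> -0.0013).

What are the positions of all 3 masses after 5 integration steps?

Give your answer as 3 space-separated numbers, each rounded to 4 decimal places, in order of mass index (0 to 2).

Step 0: x=[2.0000 6.0000 13.0000] v=[0.0000 0.0000 0.0000]
Step 1: x=[2.0000 6.7500 12.2500] v=[0.0000 1.5000 -1.5000]
Step 2: x=[2.1875 7.6875 11.1250] v=[0.3750 1.8750 -2.2500]
Step 3: x=[2.7500 8.1094 10.1406] v=[1.1250 0.8438 -1.9688]
Step 4: x=[3.6524 7.6993 9.6484] v=[1.8047 -0.8203 -0.9844]
Step 5: x=[4.5665 6.7647 9.6690] v=[1.8282 -1.8692 0.0411]

Answer: 4.5665 6.7647 9.6690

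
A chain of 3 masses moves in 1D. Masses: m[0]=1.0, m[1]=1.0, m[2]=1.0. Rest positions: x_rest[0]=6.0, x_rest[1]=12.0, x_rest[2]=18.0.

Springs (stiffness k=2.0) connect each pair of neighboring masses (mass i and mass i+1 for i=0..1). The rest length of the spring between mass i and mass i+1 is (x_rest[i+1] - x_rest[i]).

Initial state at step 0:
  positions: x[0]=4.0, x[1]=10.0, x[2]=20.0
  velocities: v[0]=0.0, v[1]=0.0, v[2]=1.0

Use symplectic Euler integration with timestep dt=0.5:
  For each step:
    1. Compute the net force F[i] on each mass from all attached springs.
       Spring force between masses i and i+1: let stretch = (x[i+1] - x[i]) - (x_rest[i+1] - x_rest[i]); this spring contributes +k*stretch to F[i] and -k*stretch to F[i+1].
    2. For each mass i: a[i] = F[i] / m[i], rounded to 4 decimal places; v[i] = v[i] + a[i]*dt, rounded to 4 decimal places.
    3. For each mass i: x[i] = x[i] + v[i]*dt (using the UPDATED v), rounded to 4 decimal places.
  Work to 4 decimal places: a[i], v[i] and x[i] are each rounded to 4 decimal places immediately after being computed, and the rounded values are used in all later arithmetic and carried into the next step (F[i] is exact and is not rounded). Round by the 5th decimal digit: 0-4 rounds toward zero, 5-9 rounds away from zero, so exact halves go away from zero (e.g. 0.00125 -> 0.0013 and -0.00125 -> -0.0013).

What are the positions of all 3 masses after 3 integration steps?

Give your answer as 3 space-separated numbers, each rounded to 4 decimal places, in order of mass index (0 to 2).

Step 0: x=[4.0000 10.0000 20.0000] v=[0.0000 0.0000 1.0000]
Step 1: x=[4.0000 12.0000 18.5000] v=[0.0000 4.0000 -3.0000]
Step 2: x=[5.0000 13.2500 16.7500] v=[2.0000 2.5000 -3.5000]
Step 3: x=[7.1250 12.1250 16.2500] v=[4.2500 -2.2500 -1.0000]

Answer: 7.1250 12.1250 16.2500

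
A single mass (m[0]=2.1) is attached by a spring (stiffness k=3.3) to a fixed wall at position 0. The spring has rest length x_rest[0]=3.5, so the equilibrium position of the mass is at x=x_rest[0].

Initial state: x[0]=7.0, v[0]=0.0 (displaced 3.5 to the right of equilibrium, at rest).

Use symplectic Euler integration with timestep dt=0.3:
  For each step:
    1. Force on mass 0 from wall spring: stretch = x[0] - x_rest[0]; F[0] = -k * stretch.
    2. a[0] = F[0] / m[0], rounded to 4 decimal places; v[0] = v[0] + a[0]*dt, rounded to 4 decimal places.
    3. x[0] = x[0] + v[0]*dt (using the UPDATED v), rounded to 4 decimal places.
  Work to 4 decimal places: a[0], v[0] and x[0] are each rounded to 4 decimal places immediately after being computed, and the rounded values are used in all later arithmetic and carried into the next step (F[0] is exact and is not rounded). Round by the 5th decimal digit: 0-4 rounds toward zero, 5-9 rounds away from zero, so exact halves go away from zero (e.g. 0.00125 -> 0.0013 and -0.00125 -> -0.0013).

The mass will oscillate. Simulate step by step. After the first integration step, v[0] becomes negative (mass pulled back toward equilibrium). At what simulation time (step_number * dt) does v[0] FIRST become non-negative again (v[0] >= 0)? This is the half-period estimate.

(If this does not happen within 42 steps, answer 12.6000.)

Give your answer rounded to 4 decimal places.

Step 0: x=[7.0000] v=[0.0000]
Step 1: x=[6.5050] v=[-1.6500]
Step 2: x=[5.5850] v=[-3.0666]
Step 3: x=[4.3702] v=[-4.0495]
Step 4: x=[3.0323] v=[-4.4598]
Step 5: x=[1.7605] v=[-4.2393]
Step 6: x=[0.7347] v=[-3.4193]
Step 7: x=[0.1000] v=[-2.1157]
Step 8: x=[-0.0538] v=[-0.5128]
Step 9: x=[0.2950] v=[1.1626]
First v>=0 after going negative at step 9, time=2.7000

Answer: 2.7000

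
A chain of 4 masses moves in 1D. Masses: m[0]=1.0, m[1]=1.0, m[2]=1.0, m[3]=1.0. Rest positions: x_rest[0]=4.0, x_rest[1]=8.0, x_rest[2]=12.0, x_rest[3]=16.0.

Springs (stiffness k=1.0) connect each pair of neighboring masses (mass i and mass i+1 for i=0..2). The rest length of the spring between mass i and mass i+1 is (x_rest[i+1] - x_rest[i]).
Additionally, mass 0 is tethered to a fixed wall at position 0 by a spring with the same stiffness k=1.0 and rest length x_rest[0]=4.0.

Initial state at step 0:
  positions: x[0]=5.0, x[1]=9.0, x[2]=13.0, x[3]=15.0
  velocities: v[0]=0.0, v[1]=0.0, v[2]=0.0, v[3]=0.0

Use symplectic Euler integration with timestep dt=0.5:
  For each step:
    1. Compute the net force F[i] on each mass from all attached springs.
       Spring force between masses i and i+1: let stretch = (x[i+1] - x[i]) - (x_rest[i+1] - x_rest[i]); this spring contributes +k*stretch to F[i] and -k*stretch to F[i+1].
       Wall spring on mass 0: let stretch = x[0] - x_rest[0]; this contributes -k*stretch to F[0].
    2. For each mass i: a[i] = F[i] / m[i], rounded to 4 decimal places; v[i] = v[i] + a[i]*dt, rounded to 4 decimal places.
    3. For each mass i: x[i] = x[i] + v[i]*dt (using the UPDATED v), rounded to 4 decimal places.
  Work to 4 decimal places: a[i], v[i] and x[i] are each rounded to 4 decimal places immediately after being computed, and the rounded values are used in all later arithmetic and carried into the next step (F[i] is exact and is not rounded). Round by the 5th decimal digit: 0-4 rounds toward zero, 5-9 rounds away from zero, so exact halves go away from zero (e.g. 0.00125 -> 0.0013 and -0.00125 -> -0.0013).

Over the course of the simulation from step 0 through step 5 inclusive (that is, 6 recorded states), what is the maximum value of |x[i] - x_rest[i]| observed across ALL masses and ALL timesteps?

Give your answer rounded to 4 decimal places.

Step 0: x=[5.0000 9.0000 13.0000 15.0000] v=[0.0000 0.0000 0.0000 0.0000]
Step 1: x=[4.7500 9.0000 12.5000 15.5000] v=[-0.5000 0.0000 -1.0000 1.0000]
Step 2: x=[4.3750 8.8125 11.8750 16.2500] v=[-0.7500 -0.3750 -1.2500 1.5000]
Step 3: x=[4.0156 8.2813 11.5781 16.9063] v=[-0.7188 -1.0625 -0.5938 1.3125]
Step 4: x=[3.7187 7.5078 11.7891 17.2305] v=[-0.5938 -1.5470 0.4219 0.6484]
Step 5: x=[3.4394 6.8574 12.2901 17.1944] v=[-0.5586 -1.3009 1.0020 -0.0723]
Max displacement = 1.2305

Answer: 1.2305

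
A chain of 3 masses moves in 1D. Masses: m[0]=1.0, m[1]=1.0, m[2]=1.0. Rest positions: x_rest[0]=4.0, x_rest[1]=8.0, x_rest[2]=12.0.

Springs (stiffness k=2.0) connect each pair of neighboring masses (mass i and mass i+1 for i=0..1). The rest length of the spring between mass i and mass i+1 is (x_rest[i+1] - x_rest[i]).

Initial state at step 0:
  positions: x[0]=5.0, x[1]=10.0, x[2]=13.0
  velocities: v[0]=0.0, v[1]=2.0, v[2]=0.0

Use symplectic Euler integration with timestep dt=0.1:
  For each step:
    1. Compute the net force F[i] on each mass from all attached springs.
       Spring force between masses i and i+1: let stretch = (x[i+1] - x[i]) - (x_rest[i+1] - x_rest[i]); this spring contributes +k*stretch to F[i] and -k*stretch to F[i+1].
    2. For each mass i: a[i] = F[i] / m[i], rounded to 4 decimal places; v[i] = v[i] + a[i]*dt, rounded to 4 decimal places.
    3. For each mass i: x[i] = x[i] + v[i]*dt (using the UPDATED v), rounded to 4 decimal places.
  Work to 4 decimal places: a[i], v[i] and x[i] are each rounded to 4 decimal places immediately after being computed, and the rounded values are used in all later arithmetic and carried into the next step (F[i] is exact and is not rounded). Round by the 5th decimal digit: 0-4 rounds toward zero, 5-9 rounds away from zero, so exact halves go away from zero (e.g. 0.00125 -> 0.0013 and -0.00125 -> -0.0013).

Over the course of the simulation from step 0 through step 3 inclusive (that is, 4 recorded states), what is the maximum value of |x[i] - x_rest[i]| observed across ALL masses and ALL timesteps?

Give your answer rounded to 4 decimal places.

Answer: 2.3403

Derivation:
Step 0: x=[5.0000 10.0000 13.0000] v=[0.0000 2.0000 0.0000]
Step 1: x=[5.0200 10.1600 13.0200] v=[0.2000 1.6000 0.2000]
Step 2: x=[5.0628 10.2744 13.0628] v=[0.4280 1.1440 0.4280]
Step 3: x=[5.1298 10.3403 13.1298] v=[0.6703 0.6594 0.6703]
Max displacement = 2.3403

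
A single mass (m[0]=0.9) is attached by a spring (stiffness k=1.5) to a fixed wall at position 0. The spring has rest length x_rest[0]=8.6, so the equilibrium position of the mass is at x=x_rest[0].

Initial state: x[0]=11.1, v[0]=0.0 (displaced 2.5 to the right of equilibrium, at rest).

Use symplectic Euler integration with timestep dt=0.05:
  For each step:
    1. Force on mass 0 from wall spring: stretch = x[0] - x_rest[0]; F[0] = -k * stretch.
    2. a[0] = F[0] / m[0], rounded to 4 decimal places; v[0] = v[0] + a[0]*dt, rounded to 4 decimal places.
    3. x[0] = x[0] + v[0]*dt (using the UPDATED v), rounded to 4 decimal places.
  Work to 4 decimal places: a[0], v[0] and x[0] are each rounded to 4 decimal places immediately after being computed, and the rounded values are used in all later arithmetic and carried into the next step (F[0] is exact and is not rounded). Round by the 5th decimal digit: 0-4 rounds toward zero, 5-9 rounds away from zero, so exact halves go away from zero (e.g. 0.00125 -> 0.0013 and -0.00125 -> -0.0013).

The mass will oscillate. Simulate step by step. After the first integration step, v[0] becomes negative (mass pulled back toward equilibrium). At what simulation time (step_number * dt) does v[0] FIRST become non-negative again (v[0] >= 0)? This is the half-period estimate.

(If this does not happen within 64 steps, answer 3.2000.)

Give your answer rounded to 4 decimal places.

Answer: 2.4500

Derivation:
Step 0: x=[11.1000] v=[0.0000]
Step 1: x=[11.0896] v=[-0.2083]
Step 2: x=[11.0688] v=[-0.4158]
Step 3: x=[11.0377] v=[-0.6215]
Step 4: x=[10.9965] v=[-0.8246]
Step 5: x=[10.9453] v=[-1.0243]
Step 6: x=[10.8843] v=[-1.2197]
Step 7: x=[10.8138] v=[-1.4101]
Step 8: x=[10.7341] v=[-1.5946]
Step 9: x=[10.6455] v=[-1.7724]
Step 10: x=[10.5484] v=[-1.9429]
Step 11: x=[10.4431] v=[-2.1053]
Step 12: x=[10.3302] v=[-2.2589]
Step 13: x=[10.2100] v=[-2.4031]
Step 14: x=[10.0831] v=[-2.5373]
Step 15: x=[9.9501] v=[-2.6609]
Step 16: x=[9.8114] v=[-2.7734]
Step 17: x=[9.6677] v=[-2.8744]
Step 18: x=[9.5195] v=[-2.9634]
Step 19: x=[9.3675] v=[-3.0400]
Step 20: x=[9.2123] v=[-3.1040]
Step 21: x=[9.0546] v=[-3.1550]
Step 22: x=[8.8950] v=[-3.1929]
Step 23: x=[8.7341] v=[-3.2175]
Step 24: x=[8.5727] v=[-3.2287]
Step 25: x=[8.4114] v=[-3.2264]
Step 26: x=[8.2509] v=[-3.2107]
Step 27: x=[8.0918] v=[-3.1816]
Step 28: x=[7.9348] v=[-3.1393]
Step 29: x=[7.7806] v=[-3.0839]
Step 30: x=[7.6298] v=[-3.0156]
Step 31: x=[7.4831] v=[-2.9348]
Step 32: x=[7.3410] v=[-2.8417]
Step 33: x=[7.2042] v=[-2.7368]
Step 34: x=[7.0732] v=[-2.6205]
Step 35: x=[6.9485] v=[-2.4933]
Step 36: x=[6.8307] v=[-2.3557]
Step 37: x=[6.7203] v=[-2.2083]
Step 38: x=[6.6177] v=[-2.0517]
Step 39: x=[6.5234] v=[-1.8865]
Step 40: x=[6.4377] v=[-1.7135]
Step 41: x=[6.3610] v=[-1.5333]
Step 42: x=[6.2937] v=[-1.3467]
Step 43: x=[6.2360] v=[-1.1545]
Step 44: x=[6.1881] v=[-0.9575]
Step 45: x=[6.1503] v=[-0.7565]
Step 46: x=[6.1227] v=[-0.5524]
Step 47: x=[6.1054] v=[-0.3460]
Step 48: x=[6.0985] v=[-0.1381]
Step 49: x=[6.1020] v=[0.0704]
First v>=0 after going negative at step 49, time=2.4500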